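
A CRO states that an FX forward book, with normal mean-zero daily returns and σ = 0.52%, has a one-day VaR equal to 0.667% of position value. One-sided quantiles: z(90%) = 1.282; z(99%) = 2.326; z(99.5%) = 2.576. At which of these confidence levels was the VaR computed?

Implied z = VaR/σ = 0.667 / 0.52 = 1.283.
This matches z(90%) = 1.282.

90%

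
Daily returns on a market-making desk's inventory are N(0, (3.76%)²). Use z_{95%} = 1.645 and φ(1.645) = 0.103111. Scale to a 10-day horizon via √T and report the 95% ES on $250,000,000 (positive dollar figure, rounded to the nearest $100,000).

$61,300,000

σ_{10d} = 3.76% × √10 = 11.890%.
ES multiplier = φ(z)/(1−α) = 0.103111/0.05 = 2.062.
ES = 11.890% × 2.062 = 24.517%; on $250,000,000: $61,292,500.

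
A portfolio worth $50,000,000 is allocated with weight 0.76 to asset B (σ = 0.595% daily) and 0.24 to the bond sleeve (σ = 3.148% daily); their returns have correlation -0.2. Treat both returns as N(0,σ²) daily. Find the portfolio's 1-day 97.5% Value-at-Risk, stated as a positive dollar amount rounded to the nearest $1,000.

$783,000

σ_p² = 0.76²·0.595² + 0.24²·3.148² + 2·-0.2·0.76·0.24·0.595·3.148 = 0.6386 (%²).
σ_p = √0.6386 = 0.799%.
At 97.5%, z = 1.960.
VaR = 1.960 × 0.799% = 1.566%; on $50,000,000 that is $783,000.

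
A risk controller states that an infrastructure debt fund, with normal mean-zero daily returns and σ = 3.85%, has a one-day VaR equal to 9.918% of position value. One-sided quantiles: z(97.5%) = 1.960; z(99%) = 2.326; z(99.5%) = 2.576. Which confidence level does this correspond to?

99.5%

Implied z = VaR/σ = 9.918 / 3.85 = 2.576.
This matches z(99.5%) = 2.576.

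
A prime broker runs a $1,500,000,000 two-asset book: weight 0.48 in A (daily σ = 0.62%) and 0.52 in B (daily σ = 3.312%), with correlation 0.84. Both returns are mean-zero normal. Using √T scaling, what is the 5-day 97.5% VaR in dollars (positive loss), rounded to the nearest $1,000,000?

$130,000,000

σ_p = √(0.48²·0.62² + 0.52²·3.312² + 2·0.84·0.48·0.52·0.62·3.312) = 1.979%.
σ_{5d} = 1.979% × √5 = 4.425%.
z(97.5%) = 1.960.
VaR = 1.960 × 4.425% = 8.673%; on $1,500,000,000 that is $130,095,000.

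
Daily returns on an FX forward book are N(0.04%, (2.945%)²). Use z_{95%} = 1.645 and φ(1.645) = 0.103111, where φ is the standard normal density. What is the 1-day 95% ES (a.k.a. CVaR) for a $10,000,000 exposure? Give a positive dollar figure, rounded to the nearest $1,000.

$603,000

Tail multiplier: φ(z)/(1−α) = 0.103111 / 0.05 = 2.062.
ES = −(0.04%) + 2.945% × 2.062 = 6.033%.
On $10,000,000: 0.06033 × $10,000,000 = $603,300.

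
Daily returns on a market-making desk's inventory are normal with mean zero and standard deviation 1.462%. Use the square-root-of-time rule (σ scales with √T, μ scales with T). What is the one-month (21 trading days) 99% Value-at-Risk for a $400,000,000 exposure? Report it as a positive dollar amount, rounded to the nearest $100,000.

$62,300,000

At 99%, z = 2.326.
σ_{21d} = 1.462% × √21 = 6.700%.
VaR = 2.326 × 6.700% = 15.584%.
On $400,000,000: 0.15584 × $400,000,000 = $62,336,000.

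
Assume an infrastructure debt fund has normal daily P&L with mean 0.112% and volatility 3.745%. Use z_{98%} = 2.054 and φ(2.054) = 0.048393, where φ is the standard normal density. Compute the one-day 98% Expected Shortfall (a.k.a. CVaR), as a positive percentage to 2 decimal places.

8.95%

Tail multiplier: φ(z)/(1−α) = 0.048393 / 0.02 = 2.420.
ES = −(0.112%) + 3.745% × 2.420 = 8.951%.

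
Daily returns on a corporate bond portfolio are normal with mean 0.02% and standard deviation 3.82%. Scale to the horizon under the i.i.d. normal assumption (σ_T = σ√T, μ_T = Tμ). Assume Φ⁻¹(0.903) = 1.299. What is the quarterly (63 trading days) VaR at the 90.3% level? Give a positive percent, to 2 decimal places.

38.13%

σ_{63d} = 3.82% × √63 = 30.320%; μ_{63d} = 63 × 0.02% = 1.260%.
VaR = −(1.260%) + 1.299 × 30.320% = 38.126%.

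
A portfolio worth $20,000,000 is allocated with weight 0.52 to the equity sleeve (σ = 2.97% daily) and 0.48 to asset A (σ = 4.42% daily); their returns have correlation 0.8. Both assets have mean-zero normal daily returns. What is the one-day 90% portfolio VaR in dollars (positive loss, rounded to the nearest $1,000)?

$893,000

σ_p² = 0.52²·2.97² + 0.48²·4.42² + 2·0.8·0.52·0.48·2.97·4.42 = 12.1289 (%²).
σ_p = √12.1289 = 3.483%.
At 90%, z = 1.282.
VaR = 1.282 × 3.483% = 4.465%; on $20,000,000 that is $893,000.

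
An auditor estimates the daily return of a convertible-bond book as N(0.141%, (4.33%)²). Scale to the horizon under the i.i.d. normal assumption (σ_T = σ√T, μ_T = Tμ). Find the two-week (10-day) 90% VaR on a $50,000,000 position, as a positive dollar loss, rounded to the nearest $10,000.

$8,070,000

At 90%, z = 1.282.
σ_{10d} = 4.33% × √10 = 13.693%; μ_{10d} = 10 × 0.141% = 1.410%.
VaR = −(1.410%) + 1.282 × 13.693% = 16.144%.
On $50,000,000: 0.16144 × $50,000,000 = $8,072,000.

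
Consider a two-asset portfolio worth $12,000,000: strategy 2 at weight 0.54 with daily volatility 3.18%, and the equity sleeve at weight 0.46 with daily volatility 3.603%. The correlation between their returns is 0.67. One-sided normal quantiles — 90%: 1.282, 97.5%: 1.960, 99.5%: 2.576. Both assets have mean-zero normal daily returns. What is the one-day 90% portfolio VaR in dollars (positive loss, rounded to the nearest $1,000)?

$474,000

σ_p² = 0.54²·3.18² + 0.46²·3.603² + 2·0.67·0.54·0.46·3.18·3.603 = 9.5094 (%²).
σ_p = √9.5094 = 3.084%.
VaR = 1.282 × 3.084% = 3.954%; on $12,000,000 that is $474,480.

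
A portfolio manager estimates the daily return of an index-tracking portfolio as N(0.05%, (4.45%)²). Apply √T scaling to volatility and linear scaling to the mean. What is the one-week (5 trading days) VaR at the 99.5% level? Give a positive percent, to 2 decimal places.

At 99.5%, z = 2.576.
σ_{5d} = 4.45% × √5 = 9.951%; μ_{5d} = 5 × 0.05% = 0.250%.
VaR = −(0.250%) + 2.576 × 9.951% = 25.384%.

25.38%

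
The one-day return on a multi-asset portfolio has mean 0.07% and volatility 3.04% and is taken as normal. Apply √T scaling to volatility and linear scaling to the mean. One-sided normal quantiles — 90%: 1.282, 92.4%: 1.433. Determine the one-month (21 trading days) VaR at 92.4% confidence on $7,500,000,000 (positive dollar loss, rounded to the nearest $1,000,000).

σ_{21d} = 3.04% × √21 = 13.931%; μ_{21d} = 21 × 0.07% = 1.470%.
VaR = −(1.470%) + 1.433 × 13.931% = 18.493%.
On $7,500,000,000: 0.18493 × $7,500,000,000 = $1,386,975,000.

$1,387,000,000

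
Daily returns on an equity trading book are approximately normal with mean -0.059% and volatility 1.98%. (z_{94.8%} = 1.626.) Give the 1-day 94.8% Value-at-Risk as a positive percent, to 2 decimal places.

VaR = −μ + z·σ = −(-0.059%) + 1.626 × 1.98% = 3.278%.

3.28%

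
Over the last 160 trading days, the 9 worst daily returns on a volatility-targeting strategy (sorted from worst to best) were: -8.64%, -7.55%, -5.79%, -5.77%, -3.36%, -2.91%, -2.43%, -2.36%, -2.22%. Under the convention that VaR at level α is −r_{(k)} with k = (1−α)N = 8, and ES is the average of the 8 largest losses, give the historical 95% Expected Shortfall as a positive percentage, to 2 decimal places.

4.85%

The 8 worst returns sum to -38.81%.
ES = −(-38.81%) / 8 = 4.85125% ≈ 4.85%.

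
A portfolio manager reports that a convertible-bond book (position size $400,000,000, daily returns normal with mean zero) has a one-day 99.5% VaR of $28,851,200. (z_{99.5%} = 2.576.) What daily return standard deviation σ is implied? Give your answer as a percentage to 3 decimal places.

VaR as a fraction: $28,851,200 / $400,000,000 = 7.213%.
σ = VaR / z = 7.213% / 2.576 = 2.800%.

2.800%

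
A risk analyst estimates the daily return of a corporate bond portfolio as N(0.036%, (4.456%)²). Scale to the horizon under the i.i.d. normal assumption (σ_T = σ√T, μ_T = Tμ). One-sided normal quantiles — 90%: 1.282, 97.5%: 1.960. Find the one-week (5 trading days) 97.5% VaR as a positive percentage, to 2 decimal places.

19.35%

σ_{5d} = 4.456% × √5 = 9.964%; μ_{5d} = 5 × 0.036% = 0.180%.
VaR = −(0.180%) + 1.960 × 9.964% = 19.349%.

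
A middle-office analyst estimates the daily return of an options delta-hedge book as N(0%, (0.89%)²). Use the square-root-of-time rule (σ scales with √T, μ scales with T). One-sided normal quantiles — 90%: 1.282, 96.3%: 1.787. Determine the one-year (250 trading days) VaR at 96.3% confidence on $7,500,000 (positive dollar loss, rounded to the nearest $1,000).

$1,886,000

σ_{250d} = 0.89% × √250 = 14.072%.
VaR = 1.787 × 14.072% = 25.147%.
On $7,500,000: 0.25147 × $7,500,000 = $1,886,025.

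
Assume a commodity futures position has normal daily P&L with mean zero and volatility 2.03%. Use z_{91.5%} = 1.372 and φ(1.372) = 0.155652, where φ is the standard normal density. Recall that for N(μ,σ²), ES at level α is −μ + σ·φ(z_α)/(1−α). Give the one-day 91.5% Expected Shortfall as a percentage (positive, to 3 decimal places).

3.717%

Tail multiplier: φ(z)/(1−α) = 0.155652 / 0.085 = 1.831.
ES = 2.03% × 1.831 = 3.717%.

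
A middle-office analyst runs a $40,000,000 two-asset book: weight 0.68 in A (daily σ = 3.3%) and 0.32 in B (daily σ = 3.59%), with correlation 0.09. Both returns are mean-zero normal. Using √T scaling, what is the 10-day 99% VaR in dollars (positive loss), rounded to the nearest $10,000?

σ_p = √(0.68²·3.3² + 0.32²·3.59² + 2·0.09·0.68·0.32·3.3·3.59) = 2.611%.
σ_{10d} = 2.611% × √10 = 8.257%.
z(99%) = 2.326.
VaR = 2.326 × 8.257% = 19.206%; on $40,000,000 that is $7,682,400.

$7,680,000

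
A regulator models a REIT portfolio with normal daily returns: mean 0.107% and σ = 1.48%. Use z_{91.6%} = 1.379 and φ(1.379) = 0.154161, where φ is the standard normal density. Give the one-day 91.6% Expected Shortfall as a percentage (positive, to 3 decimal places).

2.609%

Tail multiplier: φ(z)/(1−α) = 0.154161 / 0.084 = 1.835.
ES = −(0.107%) + 1.48% × 1.835 = 2.609%.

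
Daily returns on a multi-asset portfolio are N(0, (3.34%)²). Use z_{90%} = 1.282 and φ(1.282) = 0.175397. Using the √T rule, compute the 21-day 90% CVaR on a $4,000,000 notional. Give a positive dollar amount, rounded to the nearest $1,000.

σ_{21d} = 3.34% × √21 = 15.306%.
ES multiplier = φ(z)/(1−α) = 0.175397/0.1 = 1.754.
ES = 15.306% × 1.754 = 26.847%; on $4,000,000: $1,073,880.

$1,074,000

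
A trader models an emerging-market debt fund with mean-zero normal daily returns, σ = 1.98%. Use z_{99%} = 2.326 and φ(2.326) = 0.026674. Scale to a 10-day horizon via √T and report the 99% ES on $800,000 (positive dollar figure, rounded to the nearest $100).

$133,600

σ_{10d} = 1.98% × √10 = 6.261%.
ES multiplier = φ(z)/(1−α) = 0.026674/0.01 = 2.667.
ES = 6.261% × 2.667 = 16.698%; on $800,000: $133,584.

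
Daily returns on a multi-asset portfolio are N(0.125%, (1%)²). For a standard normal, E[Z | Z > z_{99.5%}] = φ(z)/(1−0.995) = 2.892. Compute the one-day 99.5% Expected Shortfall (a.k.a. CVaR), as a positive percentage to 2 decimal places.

2.77%

ES = −(0.125%) + 1% × 2.892 = 2.767%.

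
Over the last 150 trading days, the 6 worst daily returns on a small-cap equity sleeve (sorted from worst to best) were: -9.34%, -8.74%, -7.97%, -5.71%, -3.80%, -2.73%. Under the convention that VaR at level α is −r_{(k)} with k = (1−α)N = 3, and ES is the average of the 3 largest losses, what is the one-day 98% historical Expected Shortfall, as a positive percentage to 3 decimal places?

8.683%

The 3 worst returns sum to -26.05%.
ES = −(-26.05%) / 3 = 8.6833…% ≈ 8.683%.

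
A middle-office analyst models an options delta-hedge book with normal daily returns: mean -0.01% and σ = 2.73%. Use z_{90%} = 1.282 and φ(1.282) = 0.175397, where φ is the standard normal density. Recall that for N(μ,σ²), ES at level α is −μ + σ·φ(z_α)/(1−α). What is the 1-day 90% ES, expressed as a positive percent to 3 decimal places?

Tail multiplier: φ(z)/(1−α) = 0.175397 / 0.1 = 1.754.
ES = −(-0.01%) + 2.73% × 1.754 = 4.798%.

4.798%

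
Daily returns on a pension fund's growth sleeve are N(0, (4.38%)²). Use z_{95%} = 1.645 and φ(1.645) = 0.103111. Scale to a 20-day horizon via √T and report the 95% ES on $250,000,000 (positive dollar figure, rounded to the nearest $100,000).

σ_{20d} = 4.38% × √20 = 19.588%.
ES multiplier = φ(z)/(1−α) = 0.103111/0.05 = 2.062.
ES = 19.588% × 2.062 = 40.390%; on $250,000,000: $100,975,000.

$101,000,000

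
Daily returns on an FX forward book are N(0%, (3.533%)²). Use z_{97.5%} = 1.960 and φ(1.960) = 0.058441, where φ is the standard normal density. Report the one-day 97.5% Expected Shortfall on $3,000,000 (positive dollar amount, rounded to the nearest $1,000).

Tail multiplier: φ(z)/(1−α) = 0.058441 / 0.025 = 2.338.
ES = 3.533% × 2.338 = 8.260%.
On $3,000,000: 0.08260 × $3,000,000 = $247,800.

$248,000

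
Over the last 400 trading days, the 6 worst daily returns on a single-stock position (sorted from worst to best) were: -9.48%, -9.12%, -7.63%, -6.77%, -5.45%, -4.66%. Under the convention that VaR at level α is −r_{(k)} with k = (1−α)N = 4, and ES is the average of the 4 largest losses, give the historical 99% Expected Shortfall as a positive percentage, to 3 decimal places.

The 4 worst returns sum to -33.00%.
ES = −(-33.00%) / 4 = 8.25% ≈ 8.250%.

8.250%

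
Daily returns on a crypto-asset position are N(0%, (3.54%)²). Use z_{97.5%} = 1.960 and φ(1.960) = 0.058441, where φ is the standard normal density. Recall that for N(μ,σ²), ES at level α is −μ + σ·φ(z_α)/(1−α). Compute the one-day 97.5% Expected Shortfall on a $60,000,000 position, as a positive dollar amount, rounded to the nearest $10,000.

$4,970,000

Tail multiplier: φ(z)/(1−α) = 0.058441 / 0.025 = 2.338.
ES = 3.54% × 2.338 = 8.277%.
On $60,000,000: 0.08277 × $60,000,000 = $4,966,200.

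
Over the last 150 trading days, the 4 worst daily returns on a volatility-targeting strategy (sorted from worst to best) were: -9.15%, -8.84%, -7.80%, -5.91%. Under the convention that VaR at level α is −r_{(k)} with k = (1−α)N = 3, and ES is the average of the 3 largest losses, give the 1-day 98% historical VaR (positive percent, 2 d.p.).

7.80%

k = 3; the 3rd lowest return is -7.80%, so VaR = 7.80%.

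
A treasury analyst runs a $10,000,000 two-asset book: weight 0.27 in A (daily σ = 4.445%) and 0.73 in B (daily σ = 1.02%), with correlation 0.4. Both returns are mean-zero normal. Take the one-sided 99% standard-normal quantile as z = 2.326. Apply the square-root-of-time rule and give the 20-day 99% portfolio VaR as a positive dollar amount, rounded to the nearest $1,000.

$1,712,000

σ_p = √(0.27²·4.445² + 0.73²·1.02² + 2·0.4·0.27·0.73·4.445·1.02) = 1.646%.
σ_{20d} = 1.646% × √20 = 7.361%.
VaR = 2.326 × 7.361% = 17.122%; on $10,000,000 that is $1,712,200.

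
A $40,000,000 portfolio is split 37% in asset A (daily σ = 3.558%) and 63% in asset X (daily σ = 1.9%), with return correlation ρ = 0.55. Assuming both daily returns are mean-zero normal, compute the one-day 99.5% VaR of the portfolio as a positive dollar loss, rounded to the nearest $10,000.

σ_p² = 0.37²·3.558² + 0.63²·1.9² + 2·0.55·0.37·0.63·3.558·1.9 = 4.8993 (%²).
σ_p = √4.8993 = 2.213%.
At 99.5%, z = 2.576.
VaR = 2.576 × 2.213% = 5.701%; on $40,000,000 that is $2,280,400.

$2,280,000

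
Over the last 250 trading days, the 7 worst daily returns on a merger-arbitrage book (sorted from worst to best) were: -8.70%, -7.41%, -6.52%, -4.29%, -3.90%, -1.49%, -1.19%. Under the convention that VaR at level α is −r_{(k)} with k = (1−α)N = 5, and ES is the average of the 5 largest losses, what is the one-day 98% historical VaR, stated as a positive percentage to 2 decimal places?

k = 5; the 5th lowest return is -3.90%, so VaR = 3.90%.

3.90%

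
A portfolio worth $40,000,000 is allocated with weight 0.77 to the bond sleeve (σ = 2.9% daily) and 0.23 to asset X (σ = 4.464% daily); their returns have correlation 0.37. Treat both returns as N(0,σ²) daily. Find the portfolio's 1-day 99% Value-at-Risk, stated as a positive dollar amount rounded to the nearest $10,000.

σ_p² = 0.77²·2.9² + 0.23²·4.464² + 2·0.37·0.77·0.23·2.9·4.464 = 7.7370 (%²).
σ_p = √7.7370 = 2.782%.
At 99%, z = 2.326.
VaR = 2.326 × 2.782% = 6.471%; on $40,000,000 that is $2,588,400.

$2,590,000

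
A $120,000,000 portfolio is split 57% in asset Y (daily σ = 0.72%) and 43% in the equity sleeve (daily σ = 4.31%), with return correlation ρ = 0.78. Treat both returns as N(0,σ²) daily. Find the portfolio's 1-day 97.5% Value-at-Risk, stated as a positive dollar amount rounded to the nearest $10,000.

$5,150,000

σ_p² = 0.57²·0.72² + 0.43²·4.31² + 2·0.78·0.57·0.43·0.72·4.31 = 4.7897 (%²).
σ_p = √4.7897 = 2.189%.
At 97.5%, z = 1.960.
VaR = 1.960 × 2.189% = 4.290%; on $120,000,000 that is $5,148,000.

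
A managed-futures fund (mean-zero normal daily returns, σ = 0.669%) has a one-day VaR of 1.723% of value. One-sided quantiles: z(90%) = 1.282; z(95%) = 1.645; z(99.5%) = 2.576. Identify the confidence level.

99.5%

Implied z = VaR/σ = 1.723 / 0.669 = 2.575.
This matches z(99.5%) = 2.576.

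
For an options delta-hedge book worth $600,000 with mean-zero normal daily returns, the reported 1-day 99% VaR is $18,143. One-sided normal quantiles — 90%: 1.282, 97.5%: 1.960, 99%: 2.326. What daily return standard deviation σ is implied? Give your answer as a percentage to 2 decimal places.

VaR as a fraction: $18,143 / $600,000 = 3.024%.
σ = VaR / z = 3.024% / 2.326 = 1.300%.

1.30%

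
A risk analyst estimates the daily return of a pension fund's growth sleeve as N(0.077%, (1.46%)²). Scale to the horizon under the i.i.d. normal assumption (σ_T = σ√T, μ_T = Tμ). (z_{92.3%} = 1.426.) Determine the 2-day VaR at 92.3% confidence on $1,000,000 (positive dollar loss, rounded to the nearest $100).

$27,900

σ_{2d} = 1.46% × √2 = 2.065%; μ_{2d} = 2 × 0.077% = 0.154%.
VaR = −(0.154%) + 1.426 × 2.065% = 2.791%.
On $1,000,000: 0.02791 × $1,000,000 = $27,910.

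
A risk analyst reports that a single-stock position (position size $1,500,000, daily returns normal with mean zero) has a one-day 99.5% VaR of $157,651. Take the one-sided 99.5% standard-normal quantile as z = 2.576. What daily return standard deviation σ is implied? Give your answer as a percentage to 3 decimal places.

VaR as a fraction: $157,651 / $1,500,000 = 10.510%.
σ = VaR / z = 10.510% / 2.576 = 4.080%.

4.080%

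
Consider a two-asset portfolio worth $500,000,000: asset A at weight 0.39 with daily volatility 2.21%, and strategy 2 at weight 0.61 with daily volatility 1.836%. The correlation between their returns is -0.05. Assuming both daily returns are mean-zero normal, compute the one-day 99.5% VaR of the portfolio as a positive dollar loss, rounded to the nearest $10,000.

σ_p² = 0.39²·2.21² + 0.61²·1.836² + 2·-0.05·0.39·0.61·2.21·1.836 = 1.9007 (%²).
σ_p = √1.9007 = 1.379%.
At 99.5%, z = 2.576.
VaR = 2.576 × 1.379% = 3.552%; on $500,000,000 that is $17,760,000.

$17,760,000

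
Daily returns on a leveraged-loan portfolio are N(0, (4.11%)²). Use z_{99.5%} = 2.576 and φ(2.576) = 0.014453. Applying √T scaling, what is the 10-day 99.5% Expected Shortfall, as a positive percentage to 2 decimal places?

σ_{10d} = 4.11% × √10 = 12.997%.
ES multiplier = φ(z)/(1−α) = 0.014453/0.005 = 2.891.
ES = 12.997% × 2.891 = 37.574%.

37.57%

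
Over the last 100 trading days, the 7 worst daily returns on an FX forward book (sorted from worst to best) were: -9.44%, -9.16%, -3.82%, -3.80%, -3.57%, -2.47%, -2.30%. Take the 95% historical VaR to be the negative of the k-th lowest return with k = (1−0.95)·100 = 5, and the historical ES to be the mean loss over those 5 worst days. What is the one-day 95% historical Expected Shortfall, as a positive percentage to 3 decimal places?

The 5 worst returns sum to -29.79%.
ES = −(-29.79%) / 5 = 5.958%.

5.958%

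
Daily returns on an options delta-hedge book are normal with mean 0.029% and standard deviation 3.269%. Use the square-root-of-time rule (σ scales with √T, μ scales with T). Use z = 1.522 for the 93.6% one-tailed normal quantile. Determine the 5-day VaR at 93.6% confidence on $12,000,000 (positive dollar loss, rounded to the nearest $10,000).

σ_{5d} = 3.269% × √5 = 7.310%; μ_{5d} = 5 × 0.029% = 0.145%.
VaR = −(0.145%) + 1.522 × 7.310% = 10.981%.
On $12,000,000: 0.10981 × $12,000,000 = $1,317,720.

$1,320,000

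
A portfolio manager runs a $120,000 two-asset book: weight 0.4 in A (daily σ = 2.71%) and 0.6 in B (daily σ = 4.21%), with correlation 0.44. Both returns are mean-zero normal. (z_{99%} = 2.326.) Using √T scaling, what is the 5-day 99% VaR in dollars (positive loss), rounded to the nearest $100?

$19,700

σ_p = √(0.4²·2.71² + 0.6²·4.21² + 2·0.44·0.4·0.6·2.71·4.21) = 3.157%.
σ_{5d} = 3.157% × √5 = 7.059%.
VaR = 2.326 × 7.059% = 16.419%; on $120,000 that is $19,703.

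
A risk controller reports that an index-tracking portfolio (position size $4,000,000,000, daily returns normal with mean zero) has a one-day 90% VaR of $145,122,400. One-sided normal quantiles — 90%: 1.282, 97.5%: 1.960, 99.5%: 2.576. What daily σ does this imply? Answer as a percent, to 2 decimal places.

VaR as a fraction: $145,122,400 / $4,000,000,000 = 3.628%.
σ = VaR / z = 3.628% / 1.282 = 2.830%.

2.83%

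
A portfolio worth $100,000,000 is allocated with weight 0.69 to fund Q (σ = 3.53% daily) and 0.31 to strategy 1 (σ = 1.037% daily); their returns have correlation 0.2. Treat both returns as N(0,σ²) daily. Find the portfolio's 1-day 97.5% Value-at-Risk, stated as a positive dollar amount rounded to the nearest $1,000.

$4,939,000

σ_p² = 0.69²·3.53² + 0.31²·1.037² + 2·0.2·0.69·0.31·3.53·1.037 = 6.3492 (%²).
σ_p = √6.3492 = 2.520%.
At 97.5%, z = 1.960.
VaR = 1.960 × 2.520% = 4.939%; on $100,000,000 that is $4,939,000.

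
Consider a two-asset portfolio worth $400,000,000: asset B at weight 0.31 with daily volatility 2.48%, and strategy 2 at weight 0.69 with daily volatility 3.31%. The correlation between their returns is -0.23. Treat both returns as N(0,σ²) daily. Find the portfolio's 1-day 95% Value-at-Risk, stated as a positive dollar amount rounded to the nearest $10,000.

$14,710,000

σ_p² = 0.31²·2.48² + 0.69²·3.31² + 2·-0.23·0.31·0.69·2.48·3.31 = 4.9996 (%²).
σ_p = √4.9996 = 2.236%.
At 95%, z = 1.645.
VaR = 1.645 × 2.236% = 3.678%; on $400,000,000 that is $14,712,000.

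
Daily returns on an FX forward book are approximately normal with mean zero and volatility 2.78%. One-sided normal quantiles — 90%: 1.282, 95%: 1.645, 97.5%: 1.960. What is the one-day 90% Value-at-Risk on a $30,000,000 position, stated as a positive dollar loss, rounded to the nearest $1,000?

VaR = z·σ = 1.282 × 2.78% = 3.564%.
On $30,000,000: 0.03564 × $30,000,000 = $1,069,200.

$1,069,000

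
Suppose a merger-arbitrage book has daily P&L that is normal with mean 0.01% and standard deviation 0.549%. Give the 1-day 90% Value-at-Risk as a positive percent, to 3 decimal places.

0.694%

At 90% one-sided, z = 1.282.
VaR = −μ + z·σ = −(0.01%) + 1.282 × 0.549% = 0.694%.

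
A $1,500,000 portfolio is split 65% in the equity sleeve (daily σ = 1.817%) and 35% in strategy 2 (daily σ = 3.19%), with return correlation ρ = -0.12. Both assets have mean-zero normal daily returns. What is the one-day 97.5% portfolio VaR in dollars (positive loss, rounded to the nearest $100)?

$44,800

σ_p² = 0.65²·1.817² + 0.35²·3.19² + 2·-0.12·0.65·0.35·1.817·3.19 = 2.3250 (%²).
σ_p = √2.3250 = 1.525%.
At 97.5%, z = 1.960.
VaR = 1.960 × 1.525% = 2.989%; on $1,500,000 that is $44,835.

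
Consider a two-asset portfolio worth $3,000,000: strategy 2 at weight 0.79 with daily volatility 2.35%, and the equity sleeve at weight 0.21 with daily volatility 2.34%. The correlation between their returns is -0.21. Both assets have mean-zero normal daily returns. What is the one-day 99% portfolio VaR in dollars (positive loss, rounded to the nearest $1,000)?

$127,000

σ_p² = 0.79²·2.35² + 0.21²·2.34² + 2·-0.21·0.79·0.21·2.35·2.34 = 3.3049 (%²).
σ_p = √3.3049 = 1.818%.
At 99%, z = 2.326.
VaR = 2.326 × 1.818% = 4.229%; on $3,000,000 that is $126,870.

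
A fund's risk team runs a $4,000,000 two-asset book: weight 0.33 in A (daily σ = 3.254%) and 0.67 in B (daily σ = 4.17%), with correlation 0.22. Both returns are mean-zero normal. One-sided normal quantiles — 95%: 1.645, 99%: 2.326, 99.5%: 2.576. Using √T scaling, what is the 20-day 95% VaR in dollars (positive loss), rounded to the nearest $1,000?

σ_p = √(0.33²·3.254² + 0.67²·4.17² + 2·0.22·0.33·0.67·3.254·4.17) = 3.206%.
σ_{20d} = 3.206% × √20 = 14.338%.
VaR = 1.645 × 14.338% = 23.586%; on $4,000,000 that is $943,440.

$943,000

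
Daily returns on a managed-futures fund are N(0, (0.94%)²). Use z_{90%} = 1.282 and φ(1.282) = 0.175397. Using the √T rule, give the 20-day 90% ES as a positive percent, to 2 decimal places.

7.37%

σ_{20d} = 0.94% × √20 = 4.204%.
ES multiplier = φ(z)/(1−α) = 0.175397/0.1 = 1.754.
ES = 4.204% × 1.754 = 7.374%.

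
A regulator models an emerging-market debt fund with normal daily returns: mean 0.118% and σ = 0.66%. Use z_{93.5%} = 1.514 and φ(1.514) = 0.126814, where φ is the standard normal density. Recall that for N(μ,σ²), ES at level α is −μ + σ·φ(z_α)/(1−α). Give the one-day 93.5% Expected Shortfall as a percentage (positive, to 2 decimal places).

1.17%

Tail multiplier: φ(z)/(1−α) = 0.126814 / 0.065 = 1.951.
ES = −(0.118%) + 0.66% × 1.951 = 1.170%.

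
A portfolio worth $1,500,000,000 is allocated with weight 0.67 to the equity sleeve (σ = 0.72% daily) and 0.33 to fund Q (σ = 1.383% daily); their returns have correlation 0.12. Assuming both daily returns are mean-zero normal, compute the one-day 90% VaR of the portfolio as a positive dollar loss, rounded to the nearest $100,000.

σ_p² = 0.67²·0.72² + 0.33²·1.383² + 2·0.12·0.67·0.33·0.72·1.383 = 0.4938 (%²).
σ_p = √0.4938 = 0.703%.
At 90%, z = 1.282.
VaR = 1.282 × 0.703% = 0.901%; on $1,500,000,000 that is $13,515,000.

$13,500,000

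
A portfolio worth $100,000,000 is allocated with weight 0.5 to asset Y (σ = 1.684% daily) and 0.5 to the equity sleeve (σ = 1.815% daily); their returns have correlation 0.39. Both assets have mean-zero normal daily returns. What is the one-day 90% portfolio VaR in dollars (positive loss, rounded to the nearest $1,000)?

σ_p² = 0.5²·1.684² + 0.5²·1.815² + 2·0.39·0.5·0.5·1.684·1.815 = 2.1285 (%²).
σ_p = √2.1285 = 1.459%.
At 90%, z = 1.282.
VaR = 1.282 × 1.459% = 1.870%; on $100,000,000 that is $1,870,000.

$1,870,000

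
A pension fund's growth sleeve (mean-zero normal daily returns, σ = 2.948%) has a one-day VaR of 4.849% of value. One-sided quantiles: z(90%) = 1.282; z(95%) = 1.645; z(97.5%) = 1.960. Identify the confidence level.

95%

Implied z = VaR/σ = 4.849 / 2.948 = 1.645.
This matches z(95%) = 1.645.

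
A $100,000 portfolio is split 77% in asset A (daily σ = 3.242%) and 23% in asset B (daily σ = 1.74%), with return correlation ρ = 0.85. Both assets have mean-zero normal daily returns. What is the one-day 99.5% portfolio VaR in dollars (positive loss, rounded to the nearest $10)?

σ_p² = 0.77²·3.242² + 0.23²·1.74² + 2·0.85·0.77·0.23·3.242·1.74 = 8.0902 (%²).
σ_p = √8.0902 = 2.844%.
At 99.5%, z = 2.576.
VaR = 2.576 × 2.844% = 7.326%; on $100,000 that is $7,326.

$7,330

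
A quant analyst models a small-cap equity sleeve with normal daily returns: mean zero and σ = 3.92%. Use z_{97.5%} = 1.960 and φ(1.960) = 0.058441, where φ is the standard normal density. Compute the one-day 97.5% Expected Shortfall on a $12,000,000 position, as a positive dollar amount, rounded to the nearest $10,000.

$1,100,000

Tail multiplier: φ(z)/(1−α) = 0.058441 / 0.025 = 2.338.
ES = 3.92% × 2.338 = 9.165%.
On $12,000,000: 0.09165 × $12,000,000 = $1,099,800.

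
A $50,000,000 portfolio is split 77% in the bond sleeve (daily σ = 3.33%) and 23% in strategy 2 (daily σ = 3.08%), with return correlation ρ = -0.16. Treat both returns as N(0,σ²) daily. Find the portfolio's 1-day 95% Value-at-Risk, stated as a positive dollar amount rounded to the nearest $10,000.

$2,100,000

σ_p² = 0.77²·3.33² + 0.23²·3.08² + 2·-0.16·0.77·0.23·3.33·3.08 = 6.4952 (%²).
σ_p = √6.4952 = 2.549%.
At 95%, z = 1.645.
VaR = 1.645 × 2.549% = 4.193%; on $50,000,000 that is $2,096,500.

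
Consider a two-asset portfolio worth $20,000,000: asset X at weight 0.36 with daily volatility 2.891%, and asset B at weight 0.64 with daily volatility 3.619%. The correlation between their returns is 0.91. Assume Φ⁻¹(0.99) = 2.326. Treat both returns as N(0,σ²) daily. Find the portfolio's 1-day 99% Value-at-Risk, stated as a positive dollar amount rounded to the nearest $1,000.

$1,531,000

σ_p² = 0.36²·2.891² + 0.64²·3.619² + 2·0.91·0.36·0.64·2.891·3.619 = 10.8350 (%²).
σ_p = √10.8350 = 3.292%.
VaR = 2.326 × 3.292% = 7.657%; on $20,000,000 that is $1,531,400.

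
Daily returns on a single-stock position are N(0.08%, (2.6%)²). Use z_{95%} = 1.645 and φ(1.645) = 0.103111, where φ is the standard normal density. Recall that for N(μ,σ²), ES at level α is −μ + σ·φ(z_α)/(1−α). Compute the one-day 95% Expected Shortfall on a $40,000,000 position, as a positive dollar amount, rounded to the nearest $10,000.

Tail multiplier: φ(z)/(1−α) = 0.103111 / 0.05 = 2.062.
ES = −(0.08%) + 2.6% × 2.062 = 5.281%.
On $40,000,000: 0.05281 × $40,000,000 = $2,112,400.

$2,110,000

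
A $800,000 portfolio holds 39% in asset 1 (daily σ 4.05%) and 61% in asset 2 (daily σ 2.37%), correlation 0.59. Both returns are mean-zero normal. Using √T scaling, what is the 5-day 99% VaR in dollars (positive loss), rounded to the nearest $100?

$112,300

σ_p = √(0.39²·4.05² + 0.61²·2.37² + 2·0.59·0.39·0.61·4.05·2.37) = 2.698%.
σ_{5d} = 2.698% × √5 = 6.033%.
z(99%) = 2.326.
VaR = 2.326 × 6.033% = 14.033%; on $800,000 that is $112,264.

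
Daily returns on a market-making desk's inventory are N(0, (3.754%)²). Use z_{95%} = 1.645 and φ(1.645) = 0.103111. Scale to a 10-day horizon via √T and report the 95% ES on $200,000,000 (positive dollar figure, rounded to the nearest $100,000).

σ_{10d} = 3.754% × √10 = 11.871%.
ES multiplier = φ(z)/(1−α) = 0.103111/0.05 = 2.062.
ES = 11.871% × 2.062 = 24.478%; on $200,000,000: $48,956,000.

$49,000,000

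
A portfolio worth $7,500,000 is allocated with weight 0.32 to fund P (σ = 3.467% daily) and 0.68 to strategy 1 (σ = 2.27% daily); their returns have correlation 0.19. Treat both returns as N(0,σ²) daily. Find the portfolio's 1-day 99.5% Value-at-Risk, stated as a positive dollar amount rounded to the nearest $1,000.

$399,000

σ_p² = 0.32²·3.467² + 0.68²·2.27² + 2·0.19·0.32·0.68·3.467·2.27 = 4.2643 (%²).
σ_p = √4.2643 = 2.065%.
At 99.5%, z = 2.576.
VaR = 2.576 × 2.065% = 5.319%; on $7,500,000 that is $398,925.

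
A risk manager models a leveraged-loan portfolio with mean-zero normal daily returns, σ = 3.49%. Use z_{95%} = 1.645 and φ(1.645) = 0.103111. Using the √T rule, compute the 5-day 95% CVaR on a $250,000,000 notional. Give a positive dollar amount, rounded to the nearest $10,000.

$40,230,000

σ_{5d} = 3.49% × √5 = 7.804%.
ES multiplier = φ(z)/(1−α) = 0.103111/0.05 = 2.062.
ES = 7.804% × 2.062 = 16.092%; on $250,000,000: $40,230,000.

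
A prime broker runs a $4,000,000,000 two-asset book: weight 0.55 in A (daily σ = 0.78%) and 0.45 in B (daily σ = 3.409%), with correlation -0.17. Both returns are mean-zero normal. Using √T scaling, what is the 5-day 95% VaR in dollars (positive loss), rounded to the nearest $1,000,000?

σ_p = √(0.55²·0.78² + 0.45²·3.409² + 2·-0.17·0.55·0.45·0.78·3.409) = 1.521%.
σ_{5d} = 1.521% × √5 = 3.401%.
z(95%) = 1.645.
VaR = 1.645 × 3.401% = 5.595%; on $4,000,000,000 that is $223,800,000.

$224,000,000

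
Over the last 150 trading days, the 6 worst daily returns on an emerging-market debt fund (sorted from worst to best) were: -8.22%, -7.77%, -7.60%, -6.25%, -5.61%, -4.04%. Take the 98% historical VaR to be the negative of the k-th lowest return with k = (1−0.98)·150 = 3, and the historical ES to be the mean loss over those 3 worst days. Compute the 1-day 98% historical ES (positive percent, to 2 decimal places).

7.86%

The 3 worst returns sum to -23.59%.
ES = −(-23.59%) / 3 = 7.8633…% ≈ 7.86%.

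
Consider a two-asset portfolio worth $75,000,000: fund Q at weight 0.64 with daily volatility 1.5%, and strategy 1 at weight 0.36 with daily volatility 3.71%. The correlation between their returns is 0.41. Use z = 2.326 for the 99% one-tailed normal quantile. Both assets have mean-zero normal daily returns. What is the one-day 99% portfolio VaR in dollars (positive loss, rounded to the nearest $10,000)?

σ_p² = 0.64²·1.5² + 0.36²·3.71² + 2·0.41·0.64·0.36·1.5·3.71 = 3.7568 (%²).
σ_p = √3.7568 = 1.938%.
VaR = 2.326 × 1.938% = 4.508%; on $75,000,000 that is $3,381,000.

$3,380,000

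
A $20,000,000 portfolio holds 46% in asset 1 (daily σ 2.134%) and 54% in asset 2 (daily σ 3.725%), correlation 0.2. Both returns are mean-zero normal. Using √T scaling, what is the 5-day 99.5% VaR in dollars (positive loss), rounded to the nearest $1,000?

σ_p = √(0.46²·2.134² + 0.54²·3.725² + 2·0.2·0.46·0.54·2.134·3.725) = 2.408%.
σ_{5d} = 2.408% × √5 = 5.384%.
z(99.5%) = 2.576.
VaR = 2.576 × 5.384% = 13.869%; on $20,000,000 that is $2,773,800.

$2,774,000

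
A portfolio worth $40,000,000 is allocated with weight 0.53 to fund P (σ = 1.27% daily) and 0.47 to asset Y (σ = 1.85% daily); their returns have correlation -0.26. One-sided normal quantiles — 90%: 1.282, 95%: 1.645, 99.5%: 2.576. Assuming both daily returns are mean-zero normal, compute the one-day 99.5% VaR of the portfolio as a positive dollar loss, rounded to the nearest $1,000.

$980,000

σ_p² = 0.53²·1.27² + 0.47²·1.85² + 2·-0.26·0.53·0.47·1.27·1.85 = 0.9048 (%²).
σ_p = √0.9048 = 0.951%.
VaR = 2.576 × 0.951% = 2.450%; on $40,000,000 that is $980,000.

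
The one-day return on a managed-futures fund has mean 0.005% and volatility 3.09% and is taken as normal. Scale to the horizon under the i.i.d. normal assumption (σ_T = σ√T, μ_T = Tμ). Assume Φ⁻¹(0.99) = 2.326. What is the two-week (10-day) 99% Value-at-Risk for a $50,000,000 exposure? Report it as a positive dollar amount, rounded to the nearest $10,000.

$11,340,000

σ_{10d} = 3.09% × √10 = 9.771%; μ_{10d} = 10 × 0.005% = 0.050%.
VaR = −(0.050%) + 2.326 × 9.771% = 22.677%.
On $50,000,000: 0.22677 × $50,000,000 = $11,338,500.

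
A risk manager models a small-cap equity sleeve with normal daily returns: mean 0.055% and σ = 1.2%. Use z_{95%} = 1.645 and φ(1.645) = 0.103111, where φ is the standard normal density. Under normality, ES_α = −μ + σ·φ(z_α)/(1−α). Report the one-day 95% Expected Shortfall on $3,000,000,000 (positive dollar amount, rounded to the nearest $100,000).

Tail multiplier: φ(z)/(1−α) = 0.103111 / 0.05 = 2.062.
ES = −(0.055%) + 1.2% × 2.062 = 2.419%.
On $3,000,000,000: 0.02419 × $3,000,000,000 = $72,570,000.

$72,600,000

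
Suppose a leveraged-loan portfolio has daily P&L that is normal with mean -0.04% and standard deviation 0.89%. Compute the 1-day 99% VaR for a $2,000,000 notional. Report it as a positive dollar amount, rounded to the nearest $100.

At 99% one-sided, z = 2.326.
VaR = −μ + z·σ = −(-0.04%) + 2.326 × 0.89% = 2.110%.
On $2,000,000: 0.02110 × $2,000,000 = $42,200.

$42,200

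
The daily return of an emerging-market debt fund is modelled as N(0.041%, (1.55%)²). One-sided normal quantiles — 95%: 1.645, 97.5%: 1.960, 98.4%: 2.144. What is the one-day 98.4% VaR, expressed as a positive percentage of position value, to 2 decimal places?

VaR = −μ + z·σ = −(0.041%) + 2.144 × 1.55% = 3.282%.

3.28%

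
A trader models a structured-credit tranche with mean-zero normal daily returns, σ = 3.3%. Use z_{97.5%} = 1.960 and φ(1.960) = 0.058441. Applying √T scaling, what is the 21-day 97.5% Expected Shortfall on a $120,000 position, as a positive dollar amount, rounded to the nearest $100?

$42,400

σ_{21d} = 3.3% × √21 = 15.122%.
ES multiplier = φ(z)/(1−α) = 0.058441/0.025 = 2.338.
ES = 15.122% × 2.338 = 35.355%; on $120,000: $42,426.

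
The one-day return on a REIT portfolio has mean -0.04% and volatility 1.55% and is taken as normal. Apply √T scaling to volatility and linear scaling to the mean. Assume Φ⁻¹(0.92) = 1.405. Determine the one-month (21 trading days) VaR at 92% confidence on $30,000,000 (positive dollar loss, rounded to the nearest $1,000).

σ_{21d} = 1.55% × √21 = 7.103%; μ_{21d} = 21 × -0.04% = -0.840%.
VaR = −(-0.840%) + 1.405 × 7.103% = 10.820%.
On $30,000,000: 0.10820 × $30,000,000 = $3,246,000.

$3,246,000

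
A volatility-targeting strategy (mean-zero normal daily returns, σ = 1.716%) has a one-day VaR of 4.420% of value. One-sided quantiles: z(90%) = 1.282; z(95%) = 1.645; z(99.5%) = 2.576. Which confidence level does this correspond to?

99.5%

Implied z = VaR/σ = 4.420 / 1.716 = 2.576.
This matches z(99.5%) = 2.576.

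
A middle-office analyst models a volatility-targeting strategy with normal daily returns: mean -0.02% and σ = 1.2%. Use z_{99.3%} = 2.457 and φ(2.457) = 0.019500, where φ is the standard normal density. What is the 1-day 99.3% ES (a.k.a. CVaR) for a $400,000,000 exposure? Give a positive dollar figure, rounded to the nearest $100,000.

Tail multiplier: φ(z)/(1−α) = 0.019500 / 0.007 = 2.786.
ES = −(-0.02%) + 1.2% × 2.786 = 3.363%.
On $400,000,000: 0.03363 × $400,000,000 = $13,452,000.

$13,500,000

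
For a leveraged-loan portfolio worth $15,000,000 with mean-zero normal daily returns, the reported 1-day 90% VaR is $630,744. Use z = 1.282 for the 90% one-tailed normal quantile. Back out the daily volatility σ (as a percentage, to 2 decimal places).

3.28%

VaR as a fraction: $630,744 / $15,000,000 = 4.205%.
σ = VaR / z = 4.205% / 1.282 = 3.280%.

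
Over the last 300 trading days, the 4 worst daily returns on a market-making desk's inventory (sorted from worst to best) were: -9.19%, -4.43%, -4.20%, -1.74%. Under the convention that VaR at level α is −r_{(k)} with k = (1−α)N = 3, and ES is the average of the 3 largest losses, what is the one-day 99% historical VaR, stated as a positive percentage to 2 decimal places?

k = 3; the 3rd lowest return is -4.20%, so VaR = 4.20%.

4.20%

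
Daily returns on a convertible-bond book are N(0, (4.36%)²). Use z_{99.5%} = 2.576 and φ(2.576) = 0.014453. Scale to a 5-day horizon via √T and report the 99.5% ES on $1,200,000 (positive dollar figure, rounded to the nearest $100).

$338,200

σ_{5d} = 4.36% × √5 = 9.749%.
ES multiplier = φ(z)/(1−α) = 0.014453/0.005 = 2.891.
ES = 9.749% × 2.891 = 28.184%; on $1,200,000: $338,208.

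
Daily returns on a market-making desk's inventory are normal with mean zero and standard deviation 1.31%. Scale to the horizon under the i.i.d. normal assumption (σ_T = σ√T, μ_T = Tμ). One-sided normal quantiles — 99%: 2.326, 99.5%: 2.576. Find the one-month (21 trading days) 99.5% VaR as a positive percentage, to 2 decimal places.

15.46%

σ_{21d} = 1.31% × √21 = 6.003%.
VaR = 2.576 × 6.003% = 15.464%.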